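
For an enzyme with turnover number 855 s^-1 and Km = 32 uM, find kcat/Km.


Catalytic efficiency = kcat / Km
= 855 / 32
= 26.7188 uM^-1*s^-1

26.7188 uM^-1*s^-1


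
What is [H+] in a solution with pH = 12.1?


[H+] = 10^(-pH)
[H+] = 10^(-12.1)
[H+] = 7.943e-13 M

7.943e-13 M


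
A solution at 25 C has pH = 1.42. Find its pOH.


pOH = 14 - pH
pOH = 14 - 1.42
pOH = 12.58

12.58


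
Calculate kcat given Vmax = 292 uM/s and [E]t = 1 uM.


kcat = Vmax / [E]t
kcat = 292 / 1
kcat = 292.0 s^-1

292.0 s^-1


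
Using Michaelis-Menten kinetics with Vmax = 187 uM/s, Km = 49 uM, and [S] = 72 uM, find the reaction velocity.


v = Vmax * [S] / (Km + [S])
v = 187 * 72 / (49 + 72)
v = 111.2727 uM/s

111.2727 uM/s


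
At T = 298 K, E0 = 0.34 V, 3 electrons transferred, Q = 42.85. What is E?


E = E0 - (RT/nF) * ln(Q)
E = 0.34 - (8.314 * 298 / (3 * 96485)) * ln(42.85)
E = 0.3078 V

0.3078 V


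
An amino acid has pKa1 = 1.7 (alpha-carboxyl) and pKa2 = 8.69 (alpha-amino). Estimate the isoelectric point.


pI = (pKa1 + pKa2) / 2
pI = (1.7 + 8.69) / 2
pI = 5.195

5.195


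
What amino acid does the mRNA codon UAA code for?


Standard genetic code lookup.
Codon UAA -> Stop

Stop


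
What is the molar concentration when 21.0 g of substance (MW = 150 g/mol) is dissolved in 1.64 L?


C = (mass / MW) / volume
C = (21.0 / 150) / 1.64
C = 0.0854 M

0.0854 M


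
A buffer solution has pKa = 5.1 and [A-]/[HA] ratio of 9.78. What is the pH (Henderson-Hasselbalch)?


pH = pKa + log10([A-]/[HA])
pH = 5.1 + log10(9.78)
pH = 6.0903

6.0903


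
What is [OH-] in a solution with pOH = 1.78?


[OH-] = 10^(-pOH)
[OH-] = 10^(-1.78)
[OH-] = 0.0166 M

0.0166 M


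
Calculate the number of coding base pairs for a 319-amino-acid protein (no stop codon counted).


Each amino acid = 1 codon = 3 bp
bp = 319 * 3 = 957 bp

957 bp


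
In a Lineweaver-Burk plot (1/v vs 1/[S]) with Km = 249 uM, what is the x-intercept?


x-intercept = -1/Km
= -1/249
= -0.004 1/uM

-0.004 1/uM


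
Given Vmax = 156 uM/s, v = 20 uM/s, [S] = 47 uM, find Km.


Km = [S] * (Vmax - v) / v
Km = 47 * (156 - 20) / 20
Km = 319.6 uM

319.6 uM


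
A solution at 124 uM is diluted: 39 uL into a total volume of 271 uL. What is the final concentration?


C2 = C1 * V1 / V2
C2 = 124 * 39 / 271
C2 = 17.845 uM

17.845 uM


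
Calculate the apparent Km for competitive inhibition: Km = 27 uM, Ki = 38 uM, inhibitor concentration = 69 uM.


Km_app = Km * (1 + [I]/Ki)
Km_app = 27 * (1 + 69/38)
Km_app = 76.0263 uM

76.0263 uM


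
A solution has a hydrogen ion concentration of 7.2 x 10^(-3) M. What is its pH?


pH = -log10([H+])
pH = -log10(7.2 x 10^(-3))
pH = 2.1427

2.1427


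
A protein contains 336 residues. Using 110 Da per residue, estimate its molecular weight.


MW = n_residues * 110 Da
MW = 336 * 110
MW = 36960 Da

36960 Da


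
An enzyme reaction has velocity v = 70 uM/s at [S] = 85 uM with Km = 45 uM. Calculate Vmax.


Vmax = v * (Km + [S]) / [S]
Vmax = 70 * (45 + 85) / 85
Vmax = 107.0588 uM/s

107.0588 uM/s


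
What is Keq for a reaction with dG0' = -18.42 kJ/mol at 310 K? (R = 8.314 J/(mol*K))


Keq = exp(-dG0 * 1000 / (R * T))
Keq = exp(-(-18.42) * 1000 / (8.314 * 310))
Keq = 1270.1667

1270.1667


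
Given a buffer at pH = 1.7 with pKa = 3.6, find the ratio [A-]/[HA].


[A-]/[HA] = 10^(pH - pKa)
= 10^(1.7 - 3.6)
= 0.0126

0.0126


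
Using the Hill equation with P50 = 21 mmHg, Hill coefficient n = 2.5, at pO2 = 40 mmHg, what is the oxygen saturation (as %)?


Y = pO2^n / (P50^n + pO2^n)
Y = 40^2.5 / (21^2.5 + 40^2.5)
Y = 83.35%

83.35%


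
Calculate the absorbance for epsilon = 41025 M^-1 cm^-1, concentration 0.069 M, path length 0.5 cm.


A = epsilon * c * l
A = 41025 * 0.069 * 0.5
A = 1415.3625

1415.3625


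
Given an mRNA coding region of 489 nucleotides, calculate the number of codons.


codons = nucleotides / 3
codons = 489 / 3 = 163

163


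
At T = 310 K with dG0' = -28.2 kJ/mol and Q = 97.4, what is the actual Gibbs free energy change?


dG = dG0' + RT * ln(Q) / 1000
dG = -28.2 + 8.314 * 310 * ln(97.4) / 1000
dG = -16.3988 kJ/mol

-16.3988 kJ/mol


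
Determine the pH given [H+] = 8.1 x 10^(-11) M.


pH = -log10([H+])
pH = -log10(8.1 x 10^(-11))
pH = 10.0915

10.0915


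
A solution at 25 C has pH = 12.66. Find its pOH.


pOH = 14 - pH
pOH = 14 - 12.66
pOH = 1.34

1.34


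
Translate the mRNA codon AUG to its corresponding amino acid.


Standard genetic code lookup.
Codon AUG -> Met (start)

Met (start)


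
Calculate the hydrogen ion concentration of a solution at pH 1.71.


[H+] = 10^(-pH)
[H+] = 10^(-1.71)
[H+] = 0.0195 M

0.0195 M


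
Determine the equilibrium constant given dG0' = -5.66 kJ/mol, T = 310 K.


Keq = exp(-dG0 * 1000 / (R * T))
Keq = exp(-(-5.66) * 1000 / (8.314 * 310))
Keq = 8.9895

8.9895


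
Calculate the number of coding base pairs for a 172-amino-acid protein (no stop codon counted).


Each amino acid = 1 codon = 3 bp
bp = 172 * 3 = 516 bp

516 bp


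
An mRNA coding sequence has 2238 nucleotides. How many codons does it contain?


codons = nucleotides / 3
codons = 2238 / 3 = 746

746


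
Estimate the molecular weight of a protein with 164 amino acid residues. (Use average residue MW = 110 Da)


MW = n_residues * 110 Da
MW = 164 * 110
MW = 18040 Da

18040 Da


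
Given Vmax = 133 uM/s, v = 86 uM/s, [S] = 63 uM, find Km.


Km = [S] * (Vmax - v) / v
Km = 63 * (133 - 86) / 86
Km = 34.4302 uM

34.4302 uM


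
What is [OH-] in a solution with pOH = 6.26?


[OH-] = 10^(-pOH)
[OH-] = 10^(-6.26)
[OH-] = 5.495e-07 M

5.495e-07 M


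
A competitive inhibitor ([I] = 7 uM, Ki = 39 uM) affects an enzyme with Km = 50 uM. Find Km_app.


Km_app = Km * (1 + [I]/Ki)
Km_app = 50 * (1 + 7/39)
Km_app = 58.9744 uM

58.9744 uM


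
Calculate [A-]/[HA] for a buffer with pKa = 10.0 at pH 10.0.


[A-]/[HA] = 10^(pH - pKa)
= 10^(10.0 - 10.0)
= 1.0

1.0


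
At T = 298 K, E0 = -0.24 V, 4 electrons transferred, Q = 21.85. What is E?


E = E0 - (RT/nF) * ln(Q)
E = -0.24 - (8.314 * 298 / (4 * 96485)) * ln(21.85)
E = -0.2598 V

-0.2598 V


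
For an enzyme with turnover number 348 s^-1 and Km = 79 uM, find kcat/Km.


Catalytic efficiency = kcat / Km
= 348 / 79
= 4.4051 uM^-1*s^-1

4.4051 uM^-1*s^-1


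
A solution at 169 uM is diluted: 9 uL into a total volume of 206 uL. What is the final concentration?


C2 = C1 * V1 / V2
C2 = 169 * 9 / 206
C2 = 7.3835 uM

7.3835 uM


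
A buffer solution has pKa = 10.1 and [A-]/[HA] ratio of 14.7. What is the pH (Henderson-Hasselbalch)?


pH = pKa + log10([A-]/[HA])
pH = 10.1 + log10(14.7)
pH = 11.2673

11.2673


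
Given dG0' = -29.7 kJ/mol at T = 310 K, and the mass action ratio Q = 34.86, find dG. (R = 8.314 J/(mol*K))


dG = dG0' + RT * ln(Q) / 1000
dG = -29.7 + 8.314 * 310 * ln(34.86) / 1000
dG = -20.547 kJ/mol

-20.547 kJ/mol


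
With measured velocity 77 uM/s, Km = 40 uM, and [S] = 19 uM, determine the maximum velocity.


Vmax = v * (Km + [S]) / [S]
Vmax = 77 * (40 + 19) / 19
Vmax = 239.1053 uM/s

239.1053 uM/s


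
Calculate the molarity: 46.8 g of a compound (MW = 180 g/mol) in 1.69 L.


C = (mass / MW) / volume
C = (46.8 / 180) / 1.69
C = 0.1538 M

0.1538 M


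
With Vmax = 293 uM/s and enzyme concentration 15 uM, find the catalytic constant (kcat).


kcat = Vmax / [E]t
kcat = 293 / 15
kcat = 19.5333 s^-1

19.5333 s^-1


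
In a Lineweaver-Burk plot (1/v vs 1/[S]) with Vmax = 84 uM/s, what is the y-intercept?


y-intercept = 1/Vmax
= 1/84
= 0.0119 s/uM

0.0119 s/uM


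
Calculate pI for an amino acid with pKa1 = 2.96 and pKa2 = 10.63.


pI = (pKa1 + pKa2) / 2
pI = (2.96 + 10.63) / 2
pI = 6.795

6.795


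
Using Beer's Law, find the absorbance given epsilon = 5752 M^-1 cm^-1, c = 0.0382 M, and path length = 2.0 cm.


A = epsilon * c * l
A = 5752 * 0.0382 * 2.0
A = 439.4528

439.4528


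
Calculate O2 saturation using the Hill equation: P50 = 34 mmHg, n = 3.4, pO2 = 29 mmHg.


Y = pO2^n / (P50^n + pO2^n)
Y = 29^3.4 / (34^3.4 + 29^3.4)
Y = 36.8%

36.8%


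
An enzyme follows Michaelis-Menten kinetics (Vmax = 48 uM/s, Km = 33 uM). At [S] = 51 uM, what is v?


v = Vmax * [S] / (Km + [S])
v = 48 * 51 / (33 + 51)
v = 29.1429 uM/s

29.1429 uM/s


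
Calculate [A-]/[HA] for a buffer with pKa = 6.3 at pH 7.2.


[A-]/[HA] = 10^(pH - pKa)
= 10^(7.2 - 6.3)
= 7.9433

7.9433


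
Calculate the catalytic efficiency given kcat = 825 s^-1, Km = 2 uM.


Catalytic efficiency = kcat / Km
= 825 / 2
= 412.5 uM^-1*s^-1

412.5 uM^-1*s^-1


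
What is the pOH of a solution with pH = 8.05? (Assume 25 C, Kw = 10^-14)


pOH = 14 - pH
pOH = 14 - 8.05
pOH = 5.95

5.95


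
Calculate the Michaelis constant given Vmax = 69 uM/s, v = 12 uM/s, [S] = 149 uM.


Km = [S] * (Vmax - v) / v
Km = 149 * (69 - 12) / 12
Km = 707.75 uM

707.75 uM


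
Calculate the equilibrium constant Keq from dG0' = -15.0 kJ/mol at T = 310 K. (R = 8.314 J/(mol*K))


Keq = exp(-dG0 * 1000 / (R * T))
Keq = exp(-(-15.0) * 1000 / (8.314 * 310))
Keq = 336.9565

336.9565


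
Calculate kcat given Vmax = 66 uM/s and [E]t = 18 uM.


kcat = Vmax / [E]t
kcat = 66 / 18
kcat = 3.6667 s^-1

3.6667 s^-1


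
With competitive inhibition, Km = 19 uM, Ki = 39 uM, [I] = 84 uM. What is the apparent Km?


Km_app = Km * (1 + [I]/Ki)
Km_app = 19 * (1 + 84/39)
Km_app = 59.9231 uM

59.9231 uM


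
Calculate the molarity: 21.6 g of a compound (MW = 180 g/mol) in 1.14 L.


C = (mass / MW) / volume
C = (21.6 / 180) / 1.14
C = 0.1053 M

0.1053 M


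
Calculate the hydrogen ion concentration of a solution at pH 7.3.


[H+] = 10^(-pH)
[H+] = 10^(-7.3)
[H+] = 5.012e-08 M

5.012e-08 M


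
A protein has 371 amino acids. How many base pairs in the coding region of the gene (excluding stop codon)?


Each amino acid = 1 codon = 3 bp
bp = 371 * 3 = 1113 bp

1113 bp


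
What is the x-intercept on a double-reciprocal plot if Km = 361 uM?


x-intercept = -1/Km
= -1/361
= -0.0028 1/uM

-0.0028 1/uM


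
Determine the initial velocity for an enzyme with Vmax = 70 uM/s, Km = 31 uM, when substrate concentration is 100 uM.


v = Vmax * [S] / (Km + [S])
v = 70 * 100 / (31 + 100)
v = 53.4351 uM/s

53.4351 uM/s


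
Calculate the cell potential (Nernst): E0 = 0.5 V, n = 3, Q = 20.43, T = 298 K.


E = E0 - (RT/nF) * ln(Q)
E = 0.5 - (8.314 * 298 / (3 * 96485)) * ln(20.43)
E = 0.4742 V

0.4742 V


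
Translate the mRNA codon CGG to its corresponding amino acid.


Standard genetic code lookup.
Codon CGG -> Arg

Arg


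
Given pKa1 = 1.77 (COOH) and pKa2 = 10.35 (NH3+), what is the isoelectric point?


pI = (pKa1 + pKa2) / 2
pI = (1.77 + 10.35) / 2
pI = 6.06

6.06


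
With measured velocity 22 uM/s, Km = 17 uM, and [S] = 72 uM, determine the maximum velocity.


Vmax = v * (Km + [S]) / [S]
Vmax = 22 * (17 + 72) / 72
Vmax = 27.1944 uM/s

27.1944 uM/s


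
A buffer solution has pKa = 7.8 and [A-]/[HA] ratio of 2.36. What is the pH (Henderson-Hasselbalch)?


pH = pKa + log10([A-]/[HA])
pH = 7.8 + log10(2.36)
pH = 8.1729

8.1729


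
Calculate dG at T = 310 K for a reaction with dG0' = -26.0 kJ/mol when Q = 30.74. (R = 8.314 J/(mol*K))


dG = dG0' + RT * ln(Q) / 1000
dG = -26.0 + 8.314 * 310 * ln(30.74) / 1000
dG = -17.1712 kJ/mol

-17.1712 kJ/mol


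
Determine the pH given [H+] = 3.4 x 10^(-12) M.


pH = -log10([H+])
pH = -log10(3.4 x 10^(-12))
pH = 11.4685

11.4685


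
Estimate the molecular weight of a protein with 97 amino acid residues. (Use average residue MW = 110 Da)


MW = n_residues * 110 Da
MW = 97 * 110
MW = 10670 Da

10670 Da


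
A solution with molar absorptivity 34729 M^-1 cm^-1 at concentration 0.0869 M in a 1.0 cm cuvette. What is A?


A = epsilon * c * l
A = 34729 * 0.0869 * 1.0
A = 3017.9501

3017.9501


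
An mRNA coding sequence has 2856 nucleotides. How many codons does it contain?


codons = nucleotides / 3
codons = 2856 / 3 = 952

952


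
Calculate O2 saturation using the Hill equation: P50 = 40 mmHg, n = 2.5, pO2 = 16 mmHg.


Y = pO2^n / (P50^n + pO2^n)
Y = 16^2.5 / (40^2.5 + 16^2.5)
Y = 9.19%

9.19%


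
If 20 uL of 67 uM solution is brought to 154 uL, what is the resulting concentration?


C2 = C1 * V1 / V2
C2 = 67 * 20 / 154
C2 = 8.7013 uM

8.7013 uM


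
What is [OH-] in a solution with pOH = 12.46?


[OH-] = 10^(-pOH)
[OH-] = 10^(-12.46)
[OH-] = 3.467e-13 M

3.467e-13 M


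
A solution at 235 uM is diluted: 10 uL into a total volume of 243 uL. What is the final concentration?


C2 = C1 * V1 / V2
C2 = 235 * 10 / 243
C2 = 9.6708 uM

9.6708 uM


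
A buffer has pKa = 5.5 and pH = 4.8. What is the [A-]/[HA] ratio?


[A-]/[HA] = 10^(pH - pKa)
= 10^(4.8 - 5.5)
= 0.1995

0.1995


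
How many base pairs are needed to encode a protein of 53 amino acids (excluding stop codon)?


Each amino acid = 1 codon = 3 bp
bp = 53 * 3 = 159 bp

159 bp


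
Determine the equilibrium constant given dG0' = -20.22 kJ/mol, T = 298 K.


Keq = exp(-dG0 * 1000 / (R * T))
Keq = exp(-(-20.22) * 1000 / (8.314 * 298))
Keq = 3502.4426

3502.4426


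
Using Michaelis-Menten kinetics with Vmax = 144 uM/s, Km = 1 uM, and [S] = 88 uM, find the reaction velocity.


v = Vmax * [S] / (Km + [S])
v = 144 * 88 / (1 + 88)
v = 142.382 uM/s

142.382 uM/s


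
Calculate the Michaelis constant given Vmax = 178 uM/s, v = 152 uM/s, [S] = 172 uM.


Km = [S] * (Vmax - v) / v
Km = 172 * (178 - 152) / 152
Km = 29.4211 uM

29.4211 uM


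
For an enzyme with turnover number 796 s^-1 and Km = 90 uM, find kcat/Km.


Catalytic efficiency = kcat / Km
= 796 / 90
= 8.8444 uM^-1*s^-1

8.8444 uM^-1*s^-1


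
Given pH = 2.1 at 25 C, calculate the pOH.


pOH = 14 - pH
pOH = 14 - 2.1
pOH = 11.9

11.9


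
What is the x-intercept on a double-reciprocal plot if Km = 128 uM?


x-intercept = -1/Km
= -1/128
= -0.0078 1/uM

-0.0078 1/uM


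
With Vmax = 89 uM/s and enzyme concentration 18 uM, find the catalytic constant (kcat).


kcat = Vmax / [E]t
kcat = 89 / 18
kcat = 4.9444 s^-1

4.9444 s^-1


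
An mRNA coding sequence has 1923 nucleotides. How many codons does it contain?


codons = nucleotides / 3
codons = 1923 / 3 = 641

641


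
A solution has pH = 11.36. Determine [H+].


[H+] = 10^(-pH)
[H+] = 10^(-11.36)
[H+] = 4.365e-12 M

4.365e-12 M


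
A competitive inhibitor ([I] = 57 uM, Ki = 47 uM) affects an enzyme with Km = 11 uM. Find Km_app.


Km_app = Km * (1 + [I]/Ki)
Km_app = 11 * (1 + 57/47)
Km_app = 24.3404 uM

24.3404 uM


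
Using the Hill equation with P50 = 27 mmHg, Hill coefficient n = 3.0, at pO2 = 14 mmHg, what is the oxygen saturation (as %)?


Y = pO2^n / (P50^n + pO2^n)
Y = 14^3.0 / (27^3.0 + 14^3.0)
Y = 12.24%

12.24%


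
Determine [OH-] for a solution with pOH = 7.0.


[OH-] = 10^(-pOH)
[OH-] = 10^(-7.0)
[OH-] = 1.000e-07 M

1.000e-07 M


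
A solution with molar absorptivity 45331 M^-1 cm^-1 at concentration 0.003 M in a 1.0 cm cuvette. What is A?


A = epsilon * c * l
A = 45331 * 0.003 * 1.0
A = 135.993

135.993


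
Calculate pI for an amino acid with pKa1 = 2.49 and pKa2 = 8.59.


pI = (pKa1 + pKa2) / 2
pI = (2.49 + 8.59) / 2
pI = 5.54

5.54


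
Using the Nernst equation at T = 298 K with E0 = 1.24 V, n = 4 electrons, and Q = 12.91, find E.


E = E0 - (RT/nF) * ln(Q)
E = 1.24 - (8.314 * 298 / (4 * 96485)) * ln(12.91)
E = 1.2236 V

1.2236 V


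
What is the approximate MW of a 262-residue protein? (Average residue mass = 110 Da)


MW = n_residues * 110 Da
MW = 262 * 110
MW = 28820 Da

28820 Da


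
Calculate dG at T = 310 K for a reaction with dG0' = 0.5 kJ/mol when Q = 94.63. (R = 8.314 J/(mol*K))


dG = dG0' + RT * ln(Q) / 1000
dG = 0.5 + 8.314 * 310 * ln(94.63) / 1000
dG = 12.2268 kJ/mol

12.2268 kJ/mol


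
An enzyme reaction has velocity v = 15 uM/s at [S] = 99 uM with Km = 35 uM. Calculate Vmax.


Vmax = v * (Km + [S]) / [S]
Vmax = 15 * (35 + 99) / 99
Vmax = 20.303 uM/s

20.303 uM/s


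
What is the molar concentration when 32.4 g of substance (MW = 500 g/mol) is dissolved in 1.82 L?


C = (mass / MW) / volume
C = (32.4 / 500) / 1.82
C = 0.0356 M

0.0356 M


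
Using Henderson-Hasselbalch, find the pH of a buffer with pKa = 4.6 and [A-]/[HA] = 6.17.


pH = pKa + log10([A-]/[HA])
pH = 4.6 + log10(6.17)
pH = 5.3903

5.3903


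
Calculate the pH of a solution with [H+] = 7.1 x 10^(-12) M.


pH = -log10([H+])
pH = -log10(7.1 x 10^(-12))
pH = 11.1487

11.1487


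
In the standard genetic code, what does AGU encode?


Standard genetic code lookup.
Codon AGU -> Ser

Ser


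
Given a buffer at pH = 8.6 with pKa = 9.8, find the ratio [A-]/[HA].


[A-]/[HA] = 10^(pH - pKa)
= 10^(8.6 - 9.8)
= 0.0631

0.0631


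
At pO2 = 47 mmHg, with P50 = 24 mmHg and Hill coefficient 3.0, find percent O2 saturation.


Y = pO2^n / (P50^n + pO2^n)
Y = 47^3.0 / (24^3.0 + 47^3.0)
Y = 88.25%

88.25%


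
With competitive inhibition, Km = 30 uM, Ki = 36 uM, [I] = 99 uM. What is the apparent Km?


Km_app = Km * (1 + [I]/Ki)
Km_app = 30 * (1 + 99/36)
Km_app = 112.5 uM

112.5 uM


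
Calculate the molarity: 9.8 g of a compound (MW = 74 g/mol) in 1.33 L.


C = (mass / MW) / volume
C = (9.8 / 74) / 1.33
C = 0.0996 M

0.0996 M


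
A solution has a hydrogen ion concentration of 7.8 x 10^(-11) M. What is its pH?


pH = -log10([H+])
pH = -log10(7.8 x 10^(-11))
pH = 10.1079

10.1079


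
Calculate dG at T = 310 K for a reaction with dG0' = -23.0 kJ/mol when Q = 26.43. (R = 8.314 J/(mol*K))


dG = dG0' + RT * ln(Q) / 1000
dG = -23.0 + 8.314 * 310 * ln(26.43) / 1000
dG = -14.5605 kJ/mol

-14.5605 kJ/mol


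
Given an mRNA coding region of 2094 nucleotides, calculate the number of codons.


codons = nucleotides / 3
codons = 2094 / 3 = 698

698


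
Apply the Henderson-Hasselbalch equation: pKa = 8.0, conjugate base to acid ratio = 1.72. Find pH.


pH = pKa + log10([A-]/[HA])
pH = 8.0 + log10(1.72)
pH = 8.2355

8.2355


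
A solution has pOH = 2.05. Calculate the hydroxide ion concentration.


[OH-] = 10^(-pOH)
[OH-] = 10^(-2.05)
[OH-] = 0.0089 M

0.0089 M


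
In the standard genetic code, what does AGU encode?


Standard genetic code lookup.
Codon AGU -> Ser

Ser


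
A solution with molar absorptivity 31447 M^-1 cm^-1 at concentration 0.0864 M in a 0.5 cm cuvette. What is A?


A = epsilon * c * l
A = 31447 * 0.0864 * 0.5
A = 1358.5104

1358.5104


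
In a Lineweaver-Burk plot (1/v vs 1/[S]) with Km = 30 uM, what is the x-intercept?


x-intercept = -1/Km
= -1/30
= -0.0333 1/uM

-0.0333 1/uM


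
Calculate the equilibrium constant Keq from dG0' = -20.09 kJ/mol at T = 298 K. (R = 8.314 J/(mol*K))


Keq = exp(-dG0 * 1000 / (R * T))
Keq = exp(-(-20.09) * 1000 / (8.314 * 298))
Keq = 3323.4051

3323.4051


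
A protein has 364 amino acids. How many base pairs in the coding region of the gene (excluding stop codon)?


Each amino acid = 1 codon = 3 bp
bp = 364 * 3 = 1092 bp

1092 bp


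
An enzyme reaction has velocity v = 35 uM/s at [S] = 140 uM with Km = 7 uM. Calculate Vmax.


Vmax = v * (Km + [S]) / [S]
Vmax = 35 * (7 + 140) / 140
Vmax = 36.75 uM/s

36.75 uM/s


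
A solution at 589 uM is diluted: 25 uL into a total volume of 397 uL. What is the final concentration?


C2 = C1 * V1 / V2
C2 = 589 * 25 / 397
C2 = 37.0907 uM

37.0907 uM


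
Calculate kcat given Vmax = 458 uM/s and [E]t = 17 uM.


kcat = Vmax / [E]t
kcat = 458 / 17
kcat = 26.9412 s^-1

26.9412 s^-1


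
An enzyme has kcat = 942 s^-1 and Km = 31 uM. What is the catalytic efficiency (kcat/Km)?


Catalytic efficiency = kcat / Km
= 942 / 31
= 30.3871 uM^-1*s^-1

30.3871 uM^-1*s^-1


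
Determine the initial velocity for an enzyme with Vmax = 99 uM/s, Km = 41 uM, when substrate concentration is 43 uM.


v = Vmax * [S] / (Km + [S])
v = 99 * 43 / (41 + 43)
v = 50.6786 uM/s

50.6786 uM/s


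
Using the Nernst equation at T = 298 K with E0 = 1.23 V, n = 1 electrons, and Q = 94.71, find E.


E = E0 - (RT/nF) * ln(Q)
E = 1.23 - (8.314 * 298 / (1 * 96485)) * ln(94.71)
E = 1.1131 V

1.1131 V


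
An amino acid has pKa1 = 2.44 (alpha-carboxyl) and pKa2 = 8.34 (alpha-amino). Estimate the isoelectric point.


pI = (pKa1 + pKa2) / 2
pI = (2.44 + 8.34) / 2
pI = 5.39

5.39


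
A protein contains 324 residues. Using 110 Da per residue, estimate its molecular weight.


MW = n_residues * 110 Da
MW = 324 * 110
MW = 35640 Da

35640 Da


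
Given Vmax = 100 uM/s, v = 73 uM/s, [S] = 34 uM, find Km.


Km = [S] * (Vmax - v) / v
Km = 34 * (100 - 73) / 73
Km = 12.5753 uM

12.5753 uM


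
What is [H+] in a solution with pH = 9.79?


[H+] = 10^(-pH)
[H+] = 10^(-9.79)
[H+] = 1.622e-10 M

1.622e-10 M


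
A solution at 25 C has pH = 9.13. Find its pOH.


pOH = 14 - pH
pOH = 14 - 9.13
pOH = 4.87

4.87


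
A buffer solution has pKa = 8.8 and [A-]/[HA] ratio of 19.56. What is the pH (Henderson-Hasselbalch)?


pH = pKa + log10([A-]/[HA])
pH = 8.8 + log10(19.56)
pH = 10.0914

10.0914


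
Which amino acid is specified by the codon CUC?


Standard genetic code lookup.
Codon CUC -> Leu

Leu


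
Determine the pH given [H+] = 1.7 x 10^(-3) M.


pH = -log10([H+])
pH = -log10(1.7 x 10^(-3))
pH = 2.7696

2.7696


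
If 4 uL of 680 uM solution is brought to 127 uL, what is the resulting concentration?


C2 = C1 * V1 / V2
C2 = 680 * 4 / 127
C2 = 21.4173 uM

21.4173 uM


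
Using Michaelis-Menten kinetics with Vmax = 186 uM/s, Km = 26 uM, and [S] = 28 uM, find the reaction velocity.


v = Vmax * [S] / (Km + [S])
v = 186 * 28 / (26 + 28)
v = 96.4444 uM/s

96.4444 uM/s


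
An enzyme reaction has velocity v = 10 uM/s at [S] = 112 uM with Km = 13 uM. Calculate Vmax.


Vmax = v * (Km + [S]) / [S]
Vmax = 10 * (13 + 112) / 112
Vmax = 11.1607 uM/s

11.1607 uM/s


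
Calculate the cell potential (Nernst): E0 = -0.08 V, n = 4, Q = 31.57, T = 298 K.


E = E0 - (RT/nF) * ln(Q)
E = -0.08 - (8.314 * 298 / (4 * 96485)) * ln(31.57)
E = -0.1022 V

-0.1022 V


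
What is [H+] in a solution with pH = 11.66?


[H+] = 10^(-pH)
[H+] = 10^(-11.66)
[H+] = 2.188e-12 M

2.188e-12 M


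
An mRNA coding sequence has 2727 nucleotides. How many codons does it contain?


codons = nucleotides / 3
codons = 2727 / 3 = 909

909


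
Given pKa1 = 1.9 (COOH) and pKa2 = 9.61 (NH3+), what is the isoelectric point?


pI = (pKa1 + pKa2) / 2
pI = (1.9 + 9.61) / 2
pI = 5.755

5.755


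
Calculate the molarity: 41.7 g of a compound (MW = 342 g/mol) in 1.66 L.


C = (mass / MW) / volume
C = (41.7 / 342) / 1.66
C = 0.0735 M

0.0735 M


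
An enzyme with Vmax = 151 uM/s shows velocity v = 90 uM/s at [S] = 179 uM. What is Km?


Km = [S] * (Vmax - v) / v
Km = 179 * (151 - 90) / 90
Km = 121.3222 uM

121.3222 uM


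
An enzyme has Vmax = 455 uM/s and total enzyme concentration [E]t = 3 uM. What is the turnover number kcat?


kcat = Vmax / [E]t
kcat = 455 / 3
kcat = 151.6667 s^-1

151.6667 s^-1


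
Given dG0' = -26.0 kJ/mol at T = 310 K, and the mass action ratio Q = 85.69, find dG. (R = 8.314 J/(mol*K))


dG = dG0' + RT * ln(Q) / 1000
dG = -26.0 + 8.314 * 310 * ln(85.69) / 1000
dG = -14.5289 kJ/mol

-14.5289 kJ/mol


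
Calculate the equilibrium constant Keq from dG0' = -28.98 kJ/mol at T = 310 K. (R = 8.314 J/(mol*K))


Keq = exp(-dG0 * 1000 / (R * T))
Keq = exp(-(-28.98) * 1000 / (8.314 * 310))
Keq = 76431.5575

76431.5575


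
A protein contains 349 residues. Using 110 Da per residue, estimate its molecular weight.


MW = n_residues * 110 Da
MW = 349 * 110
MW = 38390 Da

38390 Da


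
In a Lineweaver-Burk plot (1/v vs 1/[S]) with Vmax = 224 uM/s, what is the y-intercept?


y-intercept = 1/Vmax
= 1/224
= 0.0045 s/uM

0.0045 s/uM


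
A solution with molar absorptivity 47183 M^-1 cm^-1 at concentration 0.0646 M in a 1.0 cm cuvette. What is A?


A = epsilon * c * l
A = 47183 * 0.0646 * 1.0
A = 3048.0218

3048.0218


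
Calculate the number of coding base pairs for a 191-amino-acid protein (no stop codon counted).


Each amino acid = 1 codon = 3 bp
bp = 191 * 3 = 573 bp

573 bp


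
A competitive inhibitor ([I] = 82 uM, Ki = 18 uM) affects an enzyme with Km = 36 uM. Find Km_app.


Km_app = Km * (1 + [I]/Ki)
Km_app = 36 * (1 + 82/18)
Km_app = 200.0 uM

200.0 uM


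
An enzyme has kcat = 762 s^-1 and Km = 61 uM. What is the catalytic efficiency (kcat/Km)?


Catalytic efficiency = kcat / Km
= 762 / 61
= 12.4918 uM^-1*s^-1

12.4918 uM^-1*s^-1


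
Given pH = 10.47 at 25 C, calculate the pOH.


pOH = 14 - pH
pOH = 14 - 10.47
pOH = 3.53

3.53


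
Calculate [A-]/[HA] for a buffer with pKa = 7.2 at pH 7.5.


[A-]/[HA] = 10^(pH - pKa)
= 10^(7.5 - 7.2)
= 1.9953

1.9953


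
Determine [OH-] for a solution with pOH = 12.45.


[OH-] = 10^(-pOH)
[OH-] = 10^(-12.45)
[OH-] = 3.548e-13 M

3.548e-13 M


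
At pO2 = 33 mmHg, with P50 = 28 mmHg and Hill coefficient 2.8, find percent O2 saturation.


Y = pO2^n / (P50^n + pO2^n)
Y = 33^2.8 / (28^2.8 + 33^2.8)
Y = 61.3%

61.3%


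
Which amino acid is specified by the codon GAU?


Standard genetic code lookup.
Codon GAU -> Asp

Asp


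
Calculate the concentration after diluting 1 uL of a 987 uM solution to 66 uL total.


C2 = C1 * V1 / V2
C2 = 987 * 1 / 66
C2 = 14.9545 uM

14.9545 uM


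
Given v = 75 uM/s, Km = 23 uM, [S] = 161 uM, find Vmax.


Vmax = v * (Km + [S]) / [S]
Vmax = 75 * (23 + 161) / 161
Vmax = 85.7143 uM/s

85.7143 uM/s


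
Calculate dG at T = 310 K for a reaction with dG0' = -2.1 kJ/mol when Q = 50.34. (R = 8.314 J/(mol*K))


dG = dG0' + RT * ln(Q) / 1000
dG = -2.1 + 8.314 * 310 * ln(50.34) / 1000
dG = 8.0001 kJ/mol

8.0001 kJ/mol


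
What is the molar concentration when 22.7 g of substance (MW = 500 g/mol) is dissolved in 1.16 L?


C = (mass / MW) / volume
C = (22.7 / 500) / 1.16
C = 0.0391 M

0.0391 M


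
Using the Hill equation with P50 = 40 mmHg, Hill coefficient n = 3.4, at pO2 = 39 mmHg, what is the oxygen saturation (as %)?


Y = pO2^n / (P50^n + pO2^n)
Y = 39^3.4 / (40^3.4 + 39^3.4)
Y = 47.85%

47.85%


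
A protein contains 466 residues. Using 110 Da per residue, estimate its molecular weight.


MW = n_residues * 110 Da
MW = 466 * 110
MW = 51260 Da

51260 Da


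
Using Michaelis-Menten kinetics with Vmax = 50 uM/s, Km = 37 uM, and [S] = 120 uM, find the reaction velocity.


v = Vmax * [S] / (Km + [S])
v = 50 * 120 / (37 + 120)
v = 38.2166 uM/s

38.2166 uM/s


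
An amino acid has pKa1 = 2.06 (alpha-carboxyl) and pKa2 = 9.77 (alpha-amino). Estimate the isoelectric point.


pI = (pKa1 + pKa2) / 2
pI = (2.06 + 9.77) / 2
pI = 5.915

5.915


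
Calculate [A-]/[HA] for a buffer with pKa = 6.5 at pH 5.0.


[A-]/[HA] = 10^(pH - pKa)
= 10^(5.0 - 6.5)
= 0.0316

0.0316


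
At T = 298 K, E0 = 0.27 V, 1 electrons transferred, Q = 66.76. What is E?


E = E0 - (RT/nF) * ln(Q)
E = 0.27 - (8.314 * 298 / (1 * 96485)) * ln(66.76)
E = 0.1621 V

0.1621 V


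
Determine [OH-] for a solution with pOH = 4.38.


[OH-] = 10^(-pOH)
[OH-] = 10^(-4.38)
[OH-] = 4.169e-05 M

4.169e-05 M


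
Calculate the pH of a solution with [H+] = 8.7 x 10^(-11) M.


pH = -log10([H+])
pH = -log10(8.7 x 10^(-11))
pH = 10.0605

10.0605


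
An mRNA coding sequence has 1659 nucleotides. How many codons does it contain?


codons = nucleotides / 3
codons = 1659 / 3 = 553

553


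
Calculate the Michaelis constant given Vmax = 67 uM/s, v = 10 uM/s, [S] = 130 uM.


Km = [S] * (Vmax - v) / v
Km = 130 * (67 - 10) / 10
Km = 741.0 uM

741.0 uM


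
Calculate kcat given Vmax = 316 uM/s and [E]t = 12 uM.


kcat = Vmax / [E]t
kcat = 316 / 12
kcat = 26.3333 s^-1

26.3333 s^-1


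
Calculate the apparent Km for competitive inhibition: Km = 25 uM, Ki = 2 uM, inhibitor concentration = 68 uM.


Km_app = Km * (1 + [I]/Ki)
Km_app = 25 * (1 + 68/2)
Km_app = 875.0 uM

875.0 uM


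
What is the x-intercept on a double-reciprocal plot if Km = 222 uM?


x-intercept = -1/Km
= -1/222
= -0.0045 1/uM

-0.0045 1/uM


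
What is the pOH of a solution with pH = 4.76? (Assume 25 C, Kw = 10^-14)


pOH = 14 - pH
pOH = 14 - 4.76
pOH = 9.24

9.24


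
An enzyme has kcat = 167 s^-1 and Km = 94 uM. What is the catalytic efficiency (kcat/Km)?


Catalytic efficiency = kcat / Km
= 167 / 94
= 1.7766 uM^-1*s^-1

1.7766 uM^-1*s^-1


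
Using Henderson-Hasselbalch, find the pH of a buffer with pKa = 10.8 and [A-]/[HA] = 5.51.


pH = pKa + log10([A-]/[HA])
pH = 10.8 + log10(5.51)
pH = 11.5412

11.5412


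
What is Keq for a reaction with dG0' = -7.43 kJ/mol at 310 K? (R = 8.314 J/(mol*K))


Keq = exp(-dG0 * 1000 / (R * T))
Keq = exp(-(-7.43) * 1000 / (8.314 * 310))
Keq = 17.8645

17.8645


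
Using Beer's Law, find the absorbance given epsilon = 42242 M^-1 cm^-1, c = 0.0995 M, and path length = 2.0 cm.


A = epsilon * c * l
A = 42242 * 0.0995 * 2.0
A = 8406.158

8406.158


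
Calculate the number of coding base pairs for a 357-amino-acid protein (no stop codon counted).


Each amino acid = 1 codon = 3 bp
bp = 357 * 3 = 1071 bp

1071 bp


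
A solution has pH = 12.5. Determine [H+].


[H+] = 10^(-pH)
[H+] = 10^(-12.5)
[H+] = 3.162e-13 M

3.162e-13 M


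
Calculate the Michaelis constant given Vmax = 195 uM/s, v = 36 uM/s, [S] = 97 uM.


Km = [S] * (Vmax - v) / v
Km = 97 * (195 - 36) / 36
Km = 428.4167 uM

428.4167 uM


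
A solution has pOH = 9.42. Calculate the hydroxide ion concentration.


[OH-] = 10^(-pOH)
[OH-] = 10^(-9.42)
[OH-] = 3.802e-10 M

3.802e-10 M


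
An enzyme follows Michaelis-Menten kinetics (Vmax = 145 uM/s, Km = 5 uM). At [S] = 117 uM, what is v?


v = Vmax * [S] / (Km + [S])
v = 145 * 117 / (5 + 117)
v = 139.0574 uM/s

139.0574 uM/s


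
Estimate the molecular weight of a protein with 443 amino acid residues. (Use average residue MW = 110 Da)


MW = n_residues * 110 Da
MW = 443 * 110
MW = 48730 Da

48730 Da


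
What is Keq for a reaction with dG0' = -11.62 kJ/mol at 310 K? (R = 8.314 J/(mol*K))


Keq = exp(-dG0 * 1000 / (R * T))
Keq = exp(-(-11.62) * 1000 / (8.314 * 310))
Keq = 90.7877

90.7877


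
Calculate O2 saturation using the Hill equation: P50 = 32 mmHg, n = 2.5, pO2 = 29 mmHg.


Y = pO2^n / (P50^n + pO2^n)
Y = 29^2.5 / (32^2.5 + 29^2.5)
Y = 43.88%

43.88%


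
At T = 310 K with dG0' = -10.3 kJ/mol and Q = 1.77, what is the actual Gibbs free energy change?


dG = dG0' + RT * ln(Q) / 1000
dG = -10.3 + 8.314 * 310 * ln(1.77) / 1000
dG = -8.8284 kJ/mol

-8.8284 kJ/mol


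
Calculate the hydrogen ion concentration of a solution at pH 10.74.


[H+] = 10^(-pH)
[H+] = 10^(-10.74)
[H+] = 1.820e-11 M

1.820e-11 M


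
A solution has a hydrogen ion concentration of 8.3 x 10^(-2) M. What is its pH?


pH = -log10([H+])
pH = -log10(8.3 x 10^(-2))
pH = 1.0809

1.0809


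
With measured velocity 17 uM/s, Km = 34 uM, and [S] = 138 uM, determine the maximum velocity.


Vmax = v * (Km + [S]) / [S]
Vmax = 17 * (34 + 138) / 138
Vmax = 21.1884 uM/s

21.1884 uM/s


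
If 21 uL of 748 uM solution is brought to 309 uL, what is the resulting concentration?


C2 = C1 * V1 / V2
C2 = 748 * 21 / 309
C2 = 50.835 uM

50.835 uM


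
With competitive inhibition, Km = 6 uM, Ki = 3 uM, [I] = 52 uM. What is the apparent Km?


Km_app = Km * (1 + [I]/Ki)
Km_app = 6 * (1 + 52/3)
Km_app = 110.0 uM

110.0 uM


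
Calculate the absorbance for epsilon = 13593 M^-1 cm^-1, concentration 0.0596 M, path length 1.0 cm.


A = epsilon * c * l
A = 13593 * 0.0596 * 1.0
A = 810.1428

810.1428


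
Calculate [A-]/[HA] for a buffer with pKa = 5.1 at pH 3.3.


[A-]/[HA] = 10^(pH - pKa)
= 10^(3.3 - 5.1)
= 0.0158

0.0158


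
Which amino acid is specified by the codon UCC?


Standard genetic code lookup.
Codon UCC -> Ser

Ser


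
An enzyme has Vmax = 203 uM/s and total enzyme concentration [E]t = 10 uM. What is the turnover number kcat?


kcat = Vmax / [E]t
kcat = 203 / 10
kcat = 20.3 s^-1

20.3 s^-1


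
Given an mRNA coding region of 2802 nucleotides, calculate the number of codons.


codons = nucleotides / 3
codons = 2802 / 3 = 934

934


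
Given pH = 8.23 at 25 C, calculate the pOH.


pOH = 14 - pH
pOH = 14 - 8.23
pOH = 5.77

5.77


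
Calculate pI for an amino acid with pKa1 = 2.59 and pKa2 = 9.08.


pI = (pKa1 + pKa2) / 2
pI = (2.59 + 9.08) / 2
pI = 5.835

5.835


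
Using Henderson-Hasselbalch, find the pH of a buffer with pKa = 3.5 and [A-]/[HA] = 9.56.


pH = pKa + log10([A-]/[HA])
pH = 3.5 + log10(9.56)
pH = 4.4805

4.4805


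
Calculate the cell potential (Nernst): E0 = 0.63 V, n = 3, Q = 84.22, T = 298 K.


E = E0 - (RT/nF) * ln(Q)
E = 0.63 - (8.314 * 298 / (3 * 96485)) * ln(84.22)
E = 0.5921 V

0.5921 V


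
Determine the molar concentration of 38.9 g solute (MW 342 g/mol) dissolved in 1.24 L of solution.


C = (mass / MW) / volume
C = (38.9 / 342) / 1.24
C = 0.0917 M

0.0917 M


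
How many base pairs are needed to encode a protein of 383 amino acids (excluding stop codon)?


Each amino acid = 1 codon = 3 bp
bp = 383 * 3 = 1149 bp

1149 bp


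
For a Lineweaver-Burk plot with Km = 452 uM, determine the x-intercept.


x-intercept = -1/Km
= -1/452
= -0.0022 1/uM

-0.0022 1/uM


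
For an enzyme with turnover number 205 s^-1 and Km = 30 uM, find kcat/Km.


Catalytic efficiency = kcat / Km
= 205 / 30
= 6.8333 uM^-1*s^-1

6.8333 uM^-1*s^-1


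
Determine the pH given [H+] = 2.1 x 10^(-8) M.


pH = -log10([H+])
pH = -log10(2.1 x 10^(-8))
pH = 7.6778

7.6778


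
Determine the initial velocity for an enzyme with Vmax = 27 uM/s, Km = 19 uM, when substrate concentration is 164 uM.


v = Vmax * [S] / (Km + [S])
v = 27 * 164 / (19 + 164)
v = 24.1967 uM/s

24.1967 uM/s


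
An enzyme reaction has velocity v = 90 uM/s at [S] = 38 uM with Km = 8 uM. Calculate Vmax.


Vmax = v * (Km + [S]) / [S]
Vmax = 90 * (8 + 38) / 38
Vmax = 108.9474 uM/s

108.9474 uM/s


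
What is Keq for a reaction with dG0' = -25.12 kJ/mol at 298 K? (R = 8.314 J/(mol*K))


Keq = exp(-dG0 * 1000 / (R * T))
Keq = exp(-(-25.12) * 1000 / (8.314 * 298))
Keq = 25310.0955

25310.0955


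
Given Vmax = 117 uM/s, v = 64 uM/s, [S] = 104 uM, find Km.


Km = [S] * (Vmax - v) / v
Km = 104 * (117 - 64) / 64
Km = 86.125 uM

86.125 uM


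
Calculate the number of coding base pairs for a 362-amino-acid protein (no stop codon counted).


Each amino acid = 1 codon = 3 bp
bp = 362 * 3 = 1086 bp

1086 bp


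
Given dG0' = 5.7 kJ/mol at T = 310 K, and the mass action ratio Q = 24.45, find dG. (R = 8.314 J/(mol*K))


dG = dG0' + RT * ln(Q) / 1000
dG = 5.7 + 8.314 * 310 * ln(24.45) / 1000
dG = 13.9388 kJ/mol

13.9388 kJ/mol


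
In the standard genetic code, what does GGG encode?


Standard genetic code lookup.
Codon GGG -> Gly

Gly


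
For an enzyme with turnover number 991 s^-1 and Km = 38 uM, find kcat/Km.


Catalytic efficiency = kcat / Km
= 991 / 38
= 26.0789 uM^-1*s^-1

26.0789 uM^-1*s^-1


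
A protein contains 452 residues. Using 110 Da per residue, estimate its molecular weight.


MW = n_residues * 110 Da
MW = 452 * 110
MW = 49720 Da

49720 Da


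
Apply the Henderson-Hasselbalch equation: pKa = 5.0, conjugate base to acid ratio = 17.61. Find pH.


pH = pKa + log10([A-]/[HA])
pH = 5.0 + log10(17.61)
pH = 6.2458

6.2458


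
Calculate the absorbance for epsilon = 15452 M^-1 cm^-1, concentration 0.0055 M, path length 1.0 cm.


A = epsilon * c * l
A = 15452 * 0.0055 * 1.0
A = 84.986

84.986


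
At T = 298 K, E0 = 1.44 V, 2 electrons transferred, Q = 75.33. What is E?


E = E0 - (RT/nF) * ln(Q)
E = 1.44 - (8.314 * 298 / (2 * 96485)) * ln(75.33)
E = 1.3845 V

1.3845 V


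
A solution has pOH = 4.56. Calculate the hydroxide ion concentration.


[OH-] = 10^(-pOH)
[OH-] = 10^(-4.56)
[OH-] = 2.754e-05 M

2.754e-05 M


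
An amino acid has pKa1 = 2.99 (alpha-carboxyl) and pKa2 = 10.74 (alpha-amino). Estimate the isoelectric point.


pI = (pKa1 + pKa2) / 2
pI = (2.99 + 10.74) / 2
pI = 6.865

6.865


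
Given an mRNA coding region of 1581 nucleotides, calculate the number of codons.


codons = nucleotides / 3
codons = 1581 / 3 = 527

527


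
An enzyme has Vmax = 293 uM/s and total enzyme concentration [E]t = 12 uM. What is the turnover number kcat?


kcat = Vmax / [E]t
kcat = 293 / 12
kcat = 24.4167 s^-1

24.4167 s^-1


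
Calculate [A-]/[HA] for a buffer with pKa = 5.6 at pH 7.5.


[A-]/[HA] = 10^(pH - pKa)
= 10^(7.5 - 5.6)
= 79.4328

79.4328


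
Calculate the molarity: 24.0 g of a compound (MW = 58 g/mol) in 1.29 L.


C = (mass / MW) / volume
C = (24.0 / 58) / 1.29
C = 0.3208 M

0.3208 M


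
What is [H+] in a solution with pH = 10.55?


[H+] = 10^(-pH)
[H+] = 10^(-10.55)
[H+] = 2.818e-11 M

2.818e-11 M


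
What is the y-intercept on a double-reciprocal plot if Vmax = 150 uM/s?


y-intercept = 1/Vmax
= 1/150
= 0.0067 s/uM

0.0067 s/uM


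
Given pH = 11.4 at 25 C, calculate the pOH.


pOH = 14 - pH
pOH = 14 - 11.4
pOH = 2.6

2.6


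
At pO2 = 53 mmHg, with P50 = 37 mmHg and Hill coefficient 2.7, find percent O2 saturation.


Y = pO2^n / (P50^n + pO2^n)
Y = 53^2.7 / (37^2.7 + 53^2.7)
Y = 72.52%

72.52%


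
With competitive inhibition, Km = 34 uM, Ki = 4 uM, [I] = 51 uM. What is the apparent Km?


Km_app = Km * (1 + [I]/Ki)
Km_app = 34 * (1 + 51/4)
Km_app = 467.5 uM

467.5 uM


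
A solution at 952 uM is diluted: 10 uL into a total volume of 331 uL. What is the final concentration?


C2 = C1 * V1 / V2
C2 = 952 * 10 / 331
C2 = 28.7613 uM

28.7613 uM


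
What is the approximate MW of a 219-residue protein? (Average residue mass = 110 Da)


MW = n_residues * 110 Da
MW = 219 * 110
MW = 24090 Da

24090 Da


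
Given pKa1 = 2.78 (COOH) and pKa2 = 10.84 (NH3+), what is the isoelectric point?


pI = (pKa1 + pKa2) / 2
pI = (2.78 + 10.84) / 2
pI = 6.81

6.81


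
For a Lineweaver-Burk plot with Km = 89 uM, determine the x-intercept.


x-intercept = -1/Km
= -1/89
= -0.0112 1/uM

-0.0112 1/uM


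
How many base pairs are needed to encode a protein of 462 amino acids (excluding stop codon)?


Each amino acid = 1 codon = 3 bp
bp = 462 * 3 = 1386 bp

1386 bp


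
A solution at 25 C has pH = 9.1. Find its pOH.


pOH = 14 - pH
pOH = 14 - 9.1
pOH = 4.9

4.9


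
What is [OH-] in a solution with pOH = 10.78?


[OH-] = 10^(-pOH)
[OH-] = 10^(-10.78)
[OH-] = 1.660e-11 M

1.660e-11 M


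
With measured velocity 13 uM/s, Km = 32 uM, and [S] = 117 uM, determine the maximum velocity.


Vmax = v * (Km + [S]) / [S]
Vmax = 13 * (32 + 117) / 117
Vmax = 16.5556 uM/s

16.5556 uM/s


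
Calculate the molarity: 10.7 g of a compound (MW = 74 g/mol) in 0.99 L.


C = (mass / MW) / volume
C = (10.7 / 74) / 0.99
C = 0.1461 M

0.1461 M


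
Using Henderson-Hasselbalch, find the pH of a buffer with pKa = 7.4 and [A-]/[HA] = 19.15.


pH = pKa + log10([A-]/[HA])
pH = 7.4 + log10(19.15)
pH = 8.6822

8.6822


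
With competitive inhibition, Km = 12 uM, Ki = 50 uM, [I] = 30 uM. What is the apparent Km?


Km_app = Km * (1 + [I]/Ki)
Km_app = 12 * (1 + 30/50)
Km_app = 19.2 uM

19.2 uM
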